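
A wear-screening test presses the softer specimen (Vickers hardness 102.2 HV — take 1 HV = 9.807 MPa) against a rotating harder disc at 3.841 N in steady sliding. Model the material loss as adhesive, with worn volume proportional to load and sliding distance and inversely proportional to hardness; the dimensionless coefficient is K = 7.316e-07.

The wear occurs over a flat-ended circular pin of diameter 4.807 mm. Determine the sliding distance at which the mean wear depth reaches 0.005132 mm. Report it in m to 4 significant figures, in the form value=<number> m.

All arithmetic runs at full float precision; intermediate values appear rounded. Rounded just once to 4 significant figures.
Hardness H = 102.2 HV × 9.807 MPa/HV = 1002 MPa = 1.002e+09 Pa.
Pin diameter d = 4.807 mm = 0.004807 m. Contact area A = π·d²/4 = π·(0.004807 m)²/4 = 1.815e-05 m².
Depth limit h_lim = 0.005132 mm = 5.132e-06 m.
In SI base units, W = 3.841 N, H = 1.002e+09 Pa, K = 7.316e-07.
Permissible volume V_lim = h_lim·A = 5.132e-06 · 1.815e-05 = 9.314e-11 m³.
Thus life L = V_lim·H/(K·W) = 9.314e-11 · 1.002e+09 / (7.316e-07 · 3.841) = 3.322e+04 m.

value=3.322e+04 m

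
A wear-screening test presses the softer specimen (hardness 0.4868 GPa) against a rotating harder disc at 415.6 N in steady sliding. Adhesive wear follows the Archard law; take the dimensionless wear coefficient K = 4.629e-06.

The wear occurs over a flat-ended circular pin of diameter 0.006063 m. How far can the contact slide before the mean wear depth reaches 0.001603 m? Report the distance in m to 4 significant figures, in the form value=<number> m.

value=1.171e+04 m

Intermediate values are printed rounded. All arithmetic carries full precision. Rounded once at the end: four significant figures.
Hardness H = 0.4868 GPa = 4.868e+08 Pa.
Contact area A = π·d²/4 = π·(0.006063 m)²/4 = 2.887e-05 m².
As SI base values: W = 415.6 N, H = 4.868e+08 Pa, K = 4.629e-06.
Permissible volume V_lim = h_lim·A = 0.001603 · 2.887e-05 = 4.628e-08 m³.
Life L = V_lim·H/(K·W) = 4.628e-08 · 4.868e+08 / (4.629e-06 · 415.6) = 1.171e+04 m.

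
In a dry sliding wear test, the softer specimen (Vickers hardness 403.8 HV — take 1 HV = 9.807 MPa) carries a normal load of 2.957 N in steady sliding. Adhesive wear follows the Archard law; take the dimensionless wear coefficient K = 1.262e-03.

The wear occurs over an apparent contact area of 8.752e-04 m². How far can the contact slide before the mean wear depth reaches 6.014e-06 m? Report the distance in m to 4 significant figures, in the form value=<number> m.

Printed values are rounded; each operation maintains exact precision. Rounded once at the end, at four significant figures.
Hardness H = 403.8 HV × 9.807 MPa/HV = 3960 MPa = 3.960e+09 Pa.
Expressed in SI base units: W = 2.957 N, H = 3.960e+09 Pa, K = 1.262e-03.
Allowed volume V_lim = h_lim·A = 6.014e-06 · 8.752e-04 = 5.263e-09 m³.
Thus life L = V_lim·H/(K·W) = 5.263e-09 · 3.960e+09 / (1.262e-03 · 2.957) = 5586 m.

value=5586 m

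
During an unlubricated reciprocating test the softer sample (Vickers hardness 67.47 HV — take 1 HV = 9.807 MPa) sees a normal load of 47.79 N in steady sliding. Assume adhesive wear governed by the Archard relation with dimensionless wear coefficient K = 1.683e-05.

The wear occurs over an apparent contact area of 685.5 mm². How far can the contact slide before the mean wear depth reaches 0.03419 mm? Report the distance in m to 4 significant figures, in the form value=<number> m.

The algebra carries full precision, and the intermediates appear rounded. Rounded once at the end to 4 significant digits.
Convert: Hardness H = 67.47 HV × 9.807 MPa/HV = 661.7 MPa = 6.617e+08 Pa.
Convert: Contact area A = 685.5 mm² = 6.855e-04 m².
Convert: Depth limit h_lim = 0.03419 mm = 3.419e-05 m.
As SI base values: W = 47.79 N, H = 6.617e+08 Pa, K = 1.683e-05.
At the depth limit, V_lim = h_lim·A = 3.419e-05 · 6.855e-04 = 2.344e-08 m³.
So the life L = V_lim·H/(K·W) = 2.344e-08 · 6.617e+08 / (1.683e-05 · 47.79) = 1.928e+04 m.

value=1.928e+04 m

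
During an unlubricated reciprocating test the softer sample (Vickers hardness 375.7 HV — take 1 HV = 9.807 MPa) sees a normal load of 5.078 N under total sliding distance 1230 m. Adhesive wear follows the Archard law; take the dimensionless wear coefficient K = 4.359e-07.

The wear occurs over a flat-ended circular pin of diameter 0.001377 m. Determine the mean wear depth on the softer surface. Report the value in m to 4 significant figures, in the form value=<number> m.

The intermediates appear rounded; each operation holds full float precision; a lone final rounding, at four significant figures.
Convert: Hardness H = 375.7 HV × 9.807 MPa/HV = 3684 MPa = 3.684e+09 Pa.
Convert: Contact area A = π·d²/4 = π·(0.001377 m)²/4 = 1.489e-06 m².
Collected in SI base units: W = 5.078 N, H = 3.684e+09 Pa, K = 4.359e-07.
Archard relation: V = K·W·L/H = 4.359e-07 · 5.078 · 1230 / 3.684e+09 = 7.389e-13 m³.
Average depth h = V/A = 7.389e-13 / 1.489e-06 = 4.962e-07 m.

value=4.962e-07 m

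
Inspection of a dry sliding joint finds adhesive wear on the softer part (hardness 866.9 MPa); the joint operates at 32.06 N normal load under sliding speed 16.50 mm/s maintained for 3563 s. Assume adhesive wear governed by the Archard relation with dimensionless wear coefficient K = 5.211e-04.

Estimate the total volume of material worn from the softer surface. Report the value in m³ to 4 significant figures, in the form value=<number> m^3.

value=1.133e-09 m^3

Each operation keeps exact precision; the intermediates are displayed rounded — one last rounding to 4 significant figures.
Convert: Sliding speed v = 16.50 mm/s = 0.01650 m/s. Path length L = v·t = 0.01650 m/s × 3563 s = 58.79 m.
Convert: Hardness H = 866.9 MPa = 8.669e+08 Pa.
SI base units throughout: W = 32.06 N, H = 8.669e+08 Pa, K = 5.211e-04.
The Archard volume V = K·W·L/H = 5.211e-04 · 32.06 · 58.79 / 8.669e+08 = 1.133e-09 m³.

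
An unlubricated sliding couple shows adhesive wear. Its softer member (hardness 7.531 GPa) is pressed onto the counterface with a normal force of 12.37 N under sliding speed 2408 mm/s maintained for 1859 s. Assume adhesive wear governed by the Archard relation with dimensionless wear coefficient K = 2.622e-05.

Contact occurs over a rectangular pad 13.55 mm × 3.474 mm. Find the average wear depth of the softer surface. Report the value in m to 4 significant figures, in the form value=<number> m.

The algebra maintains exact precision; quoted intermediates are rounded, and rounded once at the end, at 4 significant figures.
Convert: Sliding speed v = 2408 mm/s = 2.408 m/s. Distance covered L = v·t = 2.408 m/s × 1859 s = 4476 m.
Convert: Hardness H = 7.531 GPa = 7.531e+09 Pa.
Convert: Pad sides 13.55 mm × 3.474 mm = 0.01355 m × 0.003474 m. Contact area A = 0.01355 m × 0.003474 m = 4.707e-05 m².
As SI base values: W = 12.37 N, H = 7.531e+09 Pa, K = 2.622e-05.
Archard volume V = K·W·L/H = 2.622e-05 · 12.37 · 4476 / 7.531e+09 = 1.928e-10 m³.
Depth of wear h = V/A = 1.928e-10 / 4.707e-05 = 4.096e-06 m.

value=4.096e-06 m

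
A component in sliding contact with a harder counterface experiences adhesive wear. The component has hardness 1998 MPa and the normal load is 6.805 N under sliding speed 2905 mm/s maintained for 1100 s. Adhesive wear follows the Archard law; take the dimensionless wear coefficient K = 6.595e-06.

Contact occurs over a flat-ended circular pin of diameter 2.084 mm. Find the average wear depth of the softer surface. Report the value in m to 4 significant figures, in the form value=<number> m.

Intermediate values are printed rounded; the computation holds exact precision. Rounded just once, at four significant digits.
Convert: Sliding speed v = 2905 mm/s = 2.905 m/s. Distance L = v·t = 2.905 m/s × 1100 s = 3196 m.
Convert: Hardness H = 1998 MPa = 1.998e+09 Pa.
Convert: Pin diameter d = 2.084 mm = 0.002084 m. Contact area A = π·d²/4 = π·(0.002084 m)²/4 = 3.411e-06 m².
As SI base values: W = 6.805 N, H = 1.998e+09 Pa, K = 6.595e-06.
Worn volume V = K·W·L/H = 6.595e-06 · 6.805 · 3196 / 1.998e+09 = 7.178e-11 m³.
Average depth h = V/A = 7.178e-11 / 3.411e-06 = 2.104e-05 m.

value=2.104e-05 m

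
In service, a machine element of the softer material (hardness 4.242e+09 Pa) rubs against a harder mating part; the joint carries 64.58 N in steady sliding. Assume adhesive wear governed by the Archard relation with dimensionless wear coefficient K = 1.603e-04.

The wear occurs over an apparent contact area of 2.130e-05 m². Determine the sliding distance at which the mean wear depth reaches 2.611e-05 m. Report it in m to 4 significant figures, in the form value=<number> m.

All working math carries exact precision. The intermediates are shown rounded. Rounded just once, at 4 significant figures.
Expressed in SI base units: W = 64.58 N, H = 4.242e+09 Pa, K = 1.603e-04.
Volume at the limit: V_lim = h_lim·A = 2.611e-05 · 2.130e-05 = 5.561e-10 m³.
Sliding life L = V_lim·H/(K·W) = 5.561e-10 · 4.242e+09 / (1.603e-04 · 64.58) = 227.9 m.

value=227.9 m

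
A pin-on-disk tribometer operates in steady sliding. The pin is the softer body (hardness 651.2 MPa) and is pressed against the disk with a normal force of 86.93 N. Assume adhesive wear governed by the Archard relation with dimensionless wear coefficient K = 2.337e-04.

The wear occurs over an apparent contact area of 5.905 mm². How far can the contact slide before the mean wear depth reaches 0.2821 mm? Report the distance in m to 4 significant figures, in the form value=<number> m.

value=53.40 m

All working math carries full precision; the intermediates appear rounded, and one last rounding: 4 significant digits.
Convert: Hardness H = 651.2 MPa = 6.512e+08 Pa.
Convert: Contact area A = 5.905 mm² = 5.905e-06 m².
Convert: Depth limit h_lim = 0.2821 mm = 2.821e-04 m.
Restated in SI base units: W = 86.93 N, H = 6.512e+08 Pa, K = 2.337e-04.
Volume at the limit: V_lim = h_lim·A = 2.821e-04 · 5.905e-06 = 1.666e-09 m³.
Life L = V_lim·H/(K·W) = 1.666e-09 · 6.512e+08 / (2.337e-04 · 86.93) = 53.40 m.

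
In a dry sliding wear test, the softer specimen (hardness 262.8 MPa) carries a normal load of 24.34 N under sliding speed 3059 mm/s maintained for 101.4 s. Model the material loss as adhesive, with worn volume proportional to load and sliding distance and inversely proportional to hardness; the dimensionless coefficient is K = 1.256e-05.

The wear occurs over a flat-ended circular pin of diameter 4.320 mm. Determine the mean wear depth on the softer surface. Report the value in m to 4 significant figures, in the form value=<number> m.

value=2.462e-05 m

Shown intermediates are rounded; the computation carries exact precision; one final rounding to four significant figures.
Sliding speed v = 3059 mm/s = 3.059 m/s. Path length L = v·t = 3.059 m/s × 101.4 s = 310.2 m.
Hardness H = 262.8 MPa = 2.628e+08 Pa.
Pin diameter d = 4.320 mm = 0.004320 m. Contact area A = π·d²/4 = π·(0.004320 m)²/4 = 1.466e-05 m².
As SI base values: W = 24.34 N, H = 2.628e+08 Pa, K = 1.256e-05.
Archard volume V = K·W·L/H = 1.256e-05 · 24.34 · 310.2 / 2.628e+08 = 3.608e-10 m³.
Mean wear depth h = V/A = 3.608e-10 / 1.466e-05 = 2.462e-05 m.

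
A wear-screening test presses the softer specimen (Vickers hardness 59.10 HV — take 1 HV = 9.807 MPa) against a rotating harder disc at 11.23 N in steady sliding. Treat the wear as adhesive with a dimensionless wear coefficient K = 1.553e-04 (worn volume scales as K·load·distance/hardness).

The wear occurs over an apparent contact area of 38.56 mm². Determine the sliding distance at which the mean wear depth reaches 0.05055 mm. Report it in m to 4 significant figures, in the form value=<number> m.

All arithmetic carries full float precision. Printed values are rounded; rounded once at the end, at 4 significant digits.
Hardness H = 59.10 HV × 9.807 MPa/HV = 579.6 MPa = 5.796e+08 Pa.
Contact area A = 38.56 mm² = 3.856e-05 m².
Depth limit h_lim = 0.05055 mm = 5.055e-05 m.
In SI base units: W = 11.23 N, H = 5.796e+08 Pa, K = 1.553e-04.
Permissible volume V_lim = h_lim·A = 5.055e-05 · 3.856e-05 = 1.949e-09 m³.
Inverting, life L = V_lim·H/(K·W) = 1.949e-09 · 5.796e+08 / (1.553e-04 · 11.23) = 647.8 m.

value=647.8 m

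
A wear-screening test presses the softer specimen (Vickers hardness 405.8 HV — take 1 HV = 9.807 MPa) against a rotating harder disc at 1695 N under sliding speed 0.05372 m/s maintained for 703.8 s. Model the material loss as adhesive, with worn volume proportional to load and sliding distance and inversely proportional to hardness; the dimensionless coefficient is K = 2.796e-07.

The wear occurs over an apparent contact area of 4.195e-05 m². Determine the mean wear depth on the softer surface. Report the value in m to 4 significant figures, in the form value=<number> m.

value=1.073e-07 m

Every step holds full float precision, and the intermediates are displayed rounded — one last rounding: 4 significant figures.
Convert: Distance covered L = v·t = 0.05372 m/s × 703.8 s = 37.81 m.
Convert: Hardness H = 405.8 HV × 9.807 MPa/HV = 3980 MPa = 3.980e+09 Pa.
Restated in SI base units: W = 1695 N, H = 3.980e+09 Pa, K = 2.796e-07.
Worn volume V = K·W·L/H = 2.796e-07 · 1695 · 37.81 / 3.980e+09 = 4.502e-12 m³.
Mean depth h = V/A = 4.502e-12 / 4.195e-05 = 1.073e-07 m.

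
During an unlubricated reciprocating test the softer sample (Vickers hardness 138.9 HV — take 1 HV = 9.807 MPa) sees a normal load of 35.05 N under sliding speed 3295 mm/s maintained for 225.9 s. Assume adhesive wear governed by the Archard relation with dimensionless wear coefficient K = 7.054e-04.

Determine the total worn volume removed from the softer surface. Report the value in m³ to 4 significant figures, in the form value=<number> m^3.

All arithmetic maintains full float precision; quoted intermediates are rounded. Rounded just once, at 4 significant digits.
Convert: Sliding speed v = 3295 mm/s = 3.295 m/s. The distance L = v·t = 3.295 m/s × 225.9 s = 744.3 m.
Convert: Hardness H = 138.9 HV × 9.807 MPa/HV = 1362 MPa = 1.362e+09 Pa.
In SI base units, W = 35.05 N, H = 1.362e+09 Pa, K = 7.054e-04.
Archard volume V = K·W·L/H = 7.054e-04 · 35.05 · 744.3 / 1.362e+09 = 1.351e-08 m³.

value=1.351e-08 m^3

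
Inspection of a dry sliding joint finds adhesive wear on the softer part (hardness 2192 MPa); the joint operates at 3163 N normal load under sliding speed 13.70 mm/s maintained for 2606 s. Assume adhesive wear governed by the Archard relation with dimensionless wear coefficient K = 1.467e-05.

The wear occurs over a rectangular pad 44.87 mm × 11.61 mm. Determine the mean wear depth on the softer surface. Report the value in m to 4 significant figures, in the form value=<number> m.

All working math carries full float precision; displayed values are rounded; rounded once at the end to 4 significant figures.
Sliding speed v = 13.70 mm/s = 0.01370 m/s. The distance L = v·t = 0.01370 m/s × 2606 s = 35.70 m.
Hardness H = 2192 MPa = 2.192e+09 Pa.
Pad sides 44.87 mm × 11.61 mm = 0.04487 m × 0.01161 m. Contact area A = 0.04487 m × 0.01161 m = 5.209e-04 m².
Collected in SI base units: W = 3163 N, H = 2.192e+09 Pa, K = 1.467e-05.
Archard volume V = K·W·L/H = 1.467e-05 · 3163 · 35.70 / 2.192e+09 = 7.558e-10 m³.
Mean wear depth h = V/A = 7.558e-10 / 5.209e-04 = 1.451e-06 m.

value=1.451e-06 m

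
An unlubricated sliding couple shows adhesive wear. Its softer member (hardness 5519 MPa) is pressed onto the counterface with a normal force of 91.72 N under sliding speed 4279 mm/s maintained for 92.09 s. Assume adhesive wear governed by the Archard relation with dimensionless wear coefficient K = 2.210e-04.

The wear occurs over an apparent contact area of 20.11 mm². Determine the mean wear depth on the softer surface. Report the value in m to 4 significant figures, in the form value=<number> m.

Intermediates appear rounded, and all working math runs at full float precision, and one last rounding: four significant figures.
Convert: Sliding speed v = 4279 mm/s = 4.279 m/s. Path length L = v·t = 4.279 m/s × 92.09 s = 394.1 m.
Convert: Hardness H = 5519 MPa = 5.519e+09 Pa.
Convert: Contact area A = 20.11 mm² = 2.011e-05 m².
In SI base units: W = 91.72 N, H = 5.519e+09 Pa, K = 2.210e-04.
Worn volume V = K·W·L/H = 2.210e-04 · 91.72 · 394.1 / 5.519e+09 = 1.447e-09 m³.
Mean depth h = V/A = 1.447e-09 / 2.011e-05 = 7.197e-05 m.

value=7.197e-05 m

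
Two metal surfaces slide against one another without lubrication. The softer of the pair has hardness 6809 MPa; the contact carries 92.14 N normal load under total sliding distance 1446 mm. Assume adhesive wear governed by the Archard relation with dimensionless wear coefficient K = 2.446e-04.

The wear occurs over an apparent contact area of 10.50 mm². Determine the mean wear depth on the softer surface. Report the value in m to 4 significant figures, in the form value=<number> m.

The intermediates appear rounded. Every step holds full precision — one final rounding: four significant digits.
Distance covered L = 1446 mm = 1.446 m.
Hardness H = 6809 MPa = 6.809e+09 Pa.
Contact area A = 10.50 mm² = 1.050e-05 m².
As SI base values: W = 92.14 N, H = 6.809e+09 Pa, K = 2.446e-04.
Apply Archard: V = K·W·L/H = 2.446e-04 · 92.14 · 1.446 / 6.809e+09 = 4.786e-12 m³.
Mean depth h = V/A = 4.786e-12 / 1.050e-05 = 4.558e-07 m.

value=4.558e-07 m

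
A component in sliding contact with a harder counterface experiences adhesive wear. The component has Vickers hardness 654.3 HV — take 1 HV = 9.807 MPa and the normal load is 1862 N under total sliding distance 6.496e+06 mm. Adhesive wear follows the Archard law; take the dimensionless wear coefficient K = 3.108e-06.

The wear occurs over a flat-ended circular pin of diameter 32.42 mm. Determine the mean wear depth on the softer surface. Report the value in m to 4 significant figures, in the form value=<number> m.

Each operation carries full float precision — intermediates are displayed rounded; rounded once at the end to 4 significant digits.
Sliding distance L = 6.496e+06 mm = 6496 m.
Hardness H = 654.3 HV × 9.807 MPa/HV = 6417 MPa = 6.417e+09 Pa.
Pin diameter d = 32.42 mm = 0.03242 m. Contact area A = π·d²/4 = π·(0.03242 m)²/4 = 8.255e-04 m².
In SI base units: W = 1862 N, H = 6.417e+09 Pa, K = 3.108e-06.
By Archard's law, V = K·W·L/H = 3.108e-06 · 1862 · 6496 / 6.417e+09 = 5.859e-09 m³.
Average depth h = V/A = 5.859e-09 / 8.255e-04 = 7.097e-06 m.

value=7.097e-06 m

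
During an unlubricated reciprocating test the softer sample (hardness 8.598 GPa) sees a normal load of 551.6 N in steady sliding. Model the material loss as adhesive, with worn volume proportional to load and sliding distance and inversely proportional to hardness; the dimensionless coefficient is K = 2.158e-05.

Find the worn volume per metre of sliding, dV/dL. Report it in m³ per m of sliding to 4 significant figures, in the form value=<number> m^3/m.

value=1.384e-12 m^3/m

The algebra carries full float precision; intermediates are printed rounded. Rounded just once to four significant digits.
Hardness H = 8.598 GPa = 8.598e+09 Pa.
SI base units throughout: W = 551.6 N, H = 8.598e+09 Pa, K = 2.158e-05.
The wear rate dV/dL = K·W/H — distance-free: 2.158e-05 · 551.6 / 8.598e+09 = 1.384e-12 m³/m.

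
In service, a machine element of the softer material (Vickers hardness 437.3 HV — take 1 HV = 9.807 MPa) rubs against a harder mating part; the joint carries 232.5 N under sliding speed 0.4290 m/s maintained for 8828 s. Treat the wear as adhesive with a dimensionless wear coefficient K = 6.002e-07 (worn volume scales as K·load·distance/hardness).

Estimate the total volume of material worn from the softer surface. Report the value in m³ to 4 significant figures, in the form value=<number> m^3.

value=1.232e-10 m^3

Intermediates appear rounded. The computation maintains full precision. Rounded just once to 4 significant figures.
The distance L = v·t = 0.4290 m/s × 8828 s = 3787 m.
Hardness H = 437.3 HV × 9.807 MPa/HV = 4289 MPa = 4.289e+09 Pa.
As SI base values: W = 232.5 N, H = 4.289e+09 Pa, K = 6.002e-07.
By Archard's law, V = K·W·L/H = 6.002e-07 · 232.5 · 3787 / 4.289e+09 = 1.232e-10 m³.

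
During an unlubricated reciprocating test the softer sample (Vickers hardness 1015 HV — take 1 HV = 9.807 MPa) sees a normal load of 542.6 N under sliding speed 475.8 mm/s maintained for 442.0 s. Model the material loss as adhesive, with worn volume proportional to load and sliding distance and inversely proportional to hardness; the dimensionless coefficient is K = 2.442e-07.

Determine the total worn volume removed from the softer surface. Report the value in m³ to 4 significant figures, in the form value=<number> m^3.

The computation carries exact precision, and intermediate values appear rounded, and rounded just once to 4 significant figures.
Sliding speed v = 475.8 mm/s = 0.4758 m/s. Path length L = v·t = 0.4758 m/s × 442.0 s = 210.3 m.
Hardness H = 1015 HV × 9.807 MPa/HV = 9954 MPa = 9.954e+09 Pa.
SI base units throughout: W = 542.6 N, H = 9.954e+09 Pa, K = 2.442e-07.
Worn volume V = K·W·L/H = 2.442e-07 · 542.6 · 210.3 / 9.954e+09 = 2.799e-12 m³.

value=2.799e-12 m^3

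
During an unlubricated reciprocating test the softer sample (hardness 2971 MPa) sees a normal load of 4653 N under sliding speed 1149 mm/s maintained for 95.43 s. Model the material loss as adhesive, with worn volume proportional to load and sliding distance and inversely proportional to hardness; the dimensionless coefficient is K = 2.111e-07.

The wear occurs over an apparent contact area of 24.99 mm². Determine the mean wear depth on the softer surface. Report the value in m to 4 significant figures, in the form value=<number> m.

value=1.451e-06 m

The algebra maintains full precision, and printed values are rounded. Rounded just once, at 4 significant digits.
Convert: Sliding speed v = 1149 mm/s = 1.149 m/s. Total distance L = v·t = 1.149 m/s × 95.43 s = 109.6 m.
Convert: Hardness H = 2971 MPa = 2.971e+09 Pa.
Convert: Contact area A = 24.99 mm² = 2.499e-05 m².
Working in SI base units: W = 4653 N, H = 2.971e+09 Pa, K = 2.111e-07.
Volume removed: V = K·W·L/H = 2.111e-07 · 4653 · 109.6 / 2.971e+09 = 3.625e-11 m³.
Depth of wear h = V/A = 3.625e-11 / 2.499e-05 = 1.451e-06 m.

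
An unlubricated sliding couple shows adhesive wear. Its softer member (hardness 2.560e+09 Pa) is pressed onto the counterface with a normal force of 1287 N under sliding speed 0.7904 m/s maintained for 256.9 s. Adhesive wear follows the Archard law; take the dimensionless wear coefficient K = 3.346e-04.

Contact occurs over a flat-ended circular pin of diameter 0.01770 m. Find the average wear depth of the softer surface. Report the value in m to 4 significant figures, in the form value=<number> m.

value=1.388e-04 m

Intermediate values appear rounded — the algebra maintains full precision; rounded just once, at four significant figures.
Convert: Total distance L = v·t = 0.7904 m/s × 256.9 s = 203.1 m.
Convert: Contact area A = π·d²/4 = π·(0.01770 m)²/4 = 2.461e-04 m².
Expressed in SI base units: W = 1287 N, H = 2.560e+09 Pa, K = 3.346e-04.
Worn volume V = K·W·L/H = 3.346e-04 · 1287 · 203.1 / 2.560e+09 = 3.416e-08 m³.
Wear depth h = V/A = 3.416e-08 / 2.461e-04 = 1.388e-04 m.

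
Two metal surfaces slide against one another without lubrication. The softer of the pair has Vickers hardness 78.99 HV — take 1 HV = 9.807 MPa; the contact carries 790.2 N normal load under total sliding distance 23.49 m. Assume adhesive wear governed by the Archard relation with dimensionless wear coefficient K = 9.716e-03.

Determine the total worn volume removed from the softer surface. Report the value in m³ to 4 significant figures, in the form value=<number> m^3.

All arithmetic carries full precision — the intermediates are displayed rounded, and one last rounding to four significant figures.
Convert: Hardness H = 78.99 HV × 9.807 MPa/HV = 774.7 MPa = 7.747e+08 Pa.
In SI base units, W = 790.2 N, H = 7.747e+08 Pa, K = 9.716e-03.
Worn volume V = K·W·L/H = 9.716e-03 · 790.2 · 23.49 / 7.747e+08 = 2.328e-07 m³.

value=2.328e-07 m^3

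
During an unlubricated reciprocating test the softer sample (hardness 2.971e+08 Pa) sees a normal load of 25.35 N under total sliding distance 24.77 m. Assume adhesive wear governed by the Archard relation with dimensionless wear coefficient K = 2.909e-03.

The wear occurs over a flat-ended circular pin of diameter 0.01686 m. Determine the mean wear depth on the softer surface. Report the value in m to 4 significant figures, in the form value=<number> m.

value=2.754e-05 m

Intermediates are shown rounded, and the computation carries full float precision — one final rounding: 4 significant figures.
Contact area A = π·d²/4 = π·(0.01686 m)²/4 = 2.233e-04 m².
Working in SI base units: W = 25.35 N, H = 2.971e+08 Pa, K = 2.909e-03.
Archard relation: V = K·W·L/H = 2.909e-03 · 25.35 · 24.77 / 2.971e+08 = 6.148e-09 m³.
Mean wear depth h = V/A = 6.148e-09 / 2.233e-04 = 2.754e-05 m.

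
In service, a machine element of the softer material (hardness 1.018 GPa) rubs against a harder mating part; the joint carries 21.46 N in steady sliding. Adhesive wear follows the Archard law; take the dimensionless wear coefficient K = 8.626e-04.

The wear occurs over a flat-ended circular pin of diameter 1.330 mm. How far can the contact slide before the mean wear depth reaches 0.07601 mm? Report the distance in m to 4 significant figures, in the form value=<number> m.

Every step keeps full precision; intermediates appear rounded — one last rounding to 4 significant digits.
Convert: Hardness H = 1.018 GPa = 1.018e+09 Pa.
Convert: Pin diameter d = 1.330 mm = 0.001330 m. Contact area A = π·d²/4 = π·(0.001330 m)²/4 = 1.389e-06 m².
Convert: Depth limit h_lim = 0.07601 mm = 7.601e-05 m.
Expressed in SI base units: W = 21.46 N, H = 1.018e+09 Pa, K = 8.626e-04.
Limit volume V_lim = h_lim·A = 7.601e-05 · 1.389e-06 = 1.056e-10 m³.
Life L = V_lim·H/(K·W) = 1.056e-10 · 1.018e+09 / (8.626e-04 · 21.46) = 5.807 m.

value=5.807 m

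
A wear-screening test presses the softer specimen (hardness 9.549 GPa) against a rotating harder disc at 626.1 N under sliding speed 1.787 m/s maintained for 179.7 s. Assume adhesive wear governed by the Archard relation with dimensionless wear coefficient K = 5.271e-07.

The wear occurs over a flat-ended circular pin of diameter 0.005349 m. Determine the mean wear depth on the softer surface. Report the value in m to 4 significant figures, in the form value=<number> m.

The intermediates are shown rounded. Each operation maintains exact precision — rounded once at the end, at four significant figures.
Distance covered L = v·t = 1.787 m/s × 179.7 s = 321.1 m.
Hardness H = 9.549 GPa = 9.549e+09 Pa.
Contact area A = π·d²/4 = π·(0.005349 m)²/4 = 2.247e-05 m².
Collected in SI base units: W = 626.1 N, H = 9.549e+09 Pa, K = 5.271e-07.
The Archard volume V = K·W·L/H = 5.271e-07 · 626.1 · 321.1 / 9.549e+09 = 1.110e-11 m³.
Mean wear depth h = V/A = 1.110e-11 / 2.247e-05 = 4.939e-07 m.

value=4.939e-07 m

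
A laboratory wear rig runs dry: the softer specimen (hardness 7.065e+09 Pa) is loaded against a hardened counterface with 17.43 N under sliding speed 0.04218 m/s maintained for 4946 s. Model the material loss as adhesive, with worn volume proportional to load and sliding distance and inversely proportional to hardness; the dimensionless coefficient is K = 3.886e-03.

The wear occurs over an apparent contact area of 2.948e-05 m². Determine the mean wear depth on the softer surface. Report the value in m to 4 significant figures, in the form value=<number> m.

value=6.785e-05 m

The intermediates appear rounded, and every step keeps full float precision — rounded just once: four significant digits.
Convert: Distance L = v·t = 0.04218 m/s × 4946 s = 208.6 m.
Restated in SI base units: W = 17.43 N, H = 7.065e+09 Pa, K = 3.886e-03.
Archard relation: V = K·W·L/H = 3.886e-03 · 17.43 · 208.6 / 7.065e+09 = 2.000e-09 m³.
Average depth h = V/A = 2.000e-09 / 2.948e-05 = 6.785e-05 m.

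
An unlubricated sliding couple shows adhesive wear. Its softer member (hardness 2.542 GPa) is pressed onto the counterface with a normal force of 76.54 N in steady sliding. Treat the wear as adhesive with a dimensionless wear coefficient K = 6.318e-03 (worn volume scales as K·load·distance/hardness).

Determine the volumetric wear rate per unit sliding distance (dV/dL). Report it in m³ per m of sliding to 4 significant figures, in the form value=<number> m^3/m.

All working math maintains full float precision — intermediates are displayed rounded; rounded just once: four significant digits.
Hardness H = 2.542 GPa = 2.542e+09 Pa.
Working in SI base units: W = 76.54 N, H = 2.542e+09 Pa, K = 6.318e-03.
The wear rate dV/dL = K·W/H, so: 6.318e-03 · 76.54 / 2.542e+09 = 1.902e-10 m³/m.

value=1.902e-10 m^3/m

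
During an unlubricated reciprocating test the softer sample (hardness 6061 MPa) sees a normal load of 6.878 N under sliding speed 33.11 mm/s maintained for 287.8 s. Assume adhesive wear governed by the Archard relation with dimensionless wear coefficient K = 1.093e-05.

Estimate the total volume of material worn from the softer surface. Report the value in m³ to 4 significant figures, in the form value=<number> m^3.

value=1.182e-13 m^3

Intermediate values are shown rounded. All arithmetic keeps full float precision, and one last rounding: four significant digits.
Sliding speed v = 33.11 mm/s = 0.03311 m/s. Sliding distance L = v·t = 0.03311 m/s × 287.8 s = 9.529 m.
Hardness H = 6061 MPa = 6.061e+09 Pa.
In SI base units, W = 6.878 N, H = 6.061e+09 Pa, K = 1.093e-05.
The Archard volume V = K·W·L/H = 1.093e-05 · 6.878 · 9.529 / 6.061e+09 = 1.182e-13 m³.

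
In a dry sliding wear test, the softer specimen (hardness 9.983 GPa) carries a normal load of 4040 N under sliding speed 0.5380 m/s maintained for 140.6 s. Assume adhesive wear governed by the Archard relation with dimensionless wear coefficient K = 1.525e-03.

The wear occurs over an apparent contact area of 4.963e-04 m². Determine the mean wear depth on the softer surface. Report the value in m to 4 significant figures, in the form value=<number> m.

Every step carries full float precision; printed values are rounded — rounded once at the end: four significant digits.
Distance covered L = v·t = 0.5380 m/s × 140.6 s = 75.64 m.
Hardness H = 9.983 GPa = 9.983e+09 Pa.
As SI base values: W = 4040 N, H = 9.983e+09 Pa, K = 1.525e-03.
Archard volume V = K·W·L/H = 1.525e-03 · 4040 · 75.64 / 9.983e+09 = 4.668e-08 m³.
Average depth h = V/A = 4.668e-08 / 4.963e-04 = 9.406e-05 m.

value=9.406e-05 m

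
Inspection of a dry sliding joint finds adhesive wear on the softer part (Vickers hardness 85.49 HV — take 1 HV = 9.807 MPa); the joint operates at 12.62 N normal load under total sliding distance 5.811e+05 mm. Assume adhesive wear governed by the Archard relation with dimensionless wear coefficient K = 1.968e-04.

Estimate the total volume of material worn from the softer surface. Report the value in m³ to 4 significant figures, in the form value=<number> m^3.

The intermediates are shown rounded; every step holds exact precision. Rounded once at the end: four significant figures.
Convert: Path length L = 5.811e+05 mm = 581.1 m.
Convert: Hardness H = 85.49 HV × 9.807 MPa/HV = 838.4 MPa = 8.384e+08 Pa.
In SI base units: W = 12.62 N, H = 8.384e+08 Pa, K = 1.968e-04.
The Archard volume V = K·W·L/H = 1.968e-04 · 12.62 · 581.1 / 8.384e+08 = 1.721e-09 m³.

value=1.721e-09 m^3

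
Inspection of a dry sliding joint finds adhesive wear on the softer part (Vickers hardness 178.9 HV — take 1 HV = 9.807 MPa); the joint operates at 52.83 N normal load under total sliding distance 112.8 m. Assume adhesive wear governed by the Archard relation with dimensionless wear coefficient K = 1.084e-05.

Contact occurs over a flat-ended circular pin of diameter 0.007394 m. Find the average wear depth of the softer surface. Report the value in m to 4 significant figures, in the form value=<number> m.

All arithmetic holds full float precision; intermediates are shown rounded, and one final rounding, at four significant digits.
Hardness H = 178.9 HV × 9.807 MPa/HV = 1754 MPa = 1.754e+09 Pa.
Contact area A = π·d²/4 = π·(0.007394 m)²/4 = 4.294e-05 m².
SI base units throughout: W = 52.83 N, H = 1.754e+09 Pa, K = 1.084e-05.
Wear volume V = K·W·L/H = 1.084e-05 · 52.83 · 112.8 / 1.754e+09 = 3.682e-11 m³.
Average depth h = V/A = 3.682e-11 / 4.294e-05 = 8.575e-07 m.

value=8.575e-07 m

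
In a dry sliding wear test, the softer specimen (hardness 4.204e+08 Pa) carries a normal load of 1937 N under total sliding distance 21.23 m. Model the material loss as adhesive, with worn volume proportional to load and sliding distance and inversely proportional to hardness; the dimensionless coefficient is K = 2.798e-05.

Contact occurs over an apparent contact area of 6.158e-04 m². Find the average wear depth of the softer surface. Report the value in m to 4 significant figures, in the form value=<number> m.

Displayed values are rounded. All working math keeps full precision — a lone final rounding to four significant digits.
Collected in SI base units: W = 1937 N, H = 4.204e+08 Pa, K = 2.798e-05.
Wear volume V = K·W·L/H = 2.798e-05 · 1937 · 21.23 / 4.204e+08 = 2.737e-09 m³.
Wear depth h = V/A = 2.737e-09 / 6.158e-04 = 4.445e-06 m.

value=4.445e-06 m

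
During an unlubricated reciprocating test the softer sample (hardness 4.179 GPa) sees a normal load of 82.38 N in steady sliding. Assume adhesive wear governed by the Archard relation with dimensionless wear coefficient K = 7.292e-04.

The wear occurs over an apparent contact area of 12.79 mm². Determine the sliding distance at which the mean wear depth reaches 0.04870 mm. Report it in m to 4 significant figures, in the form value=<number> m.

Each operation runs at full float precision, and intermediates are shown rounded; one final rounding, at 4 significant figures.
Hardness H = 4.179 GPa = 4.179e+09 Pa.
Contact area A = 12.79 mm² = 1.279e-05 m².
Depth limit h_lim = 0.04870 mm = 4.870e-05 m.
Expressed in SI base units: W = 82.38 N, H = 4.179e+09 Pa, K = 7.292e-04.
Volume at the limit: V_lim = h_lim·A = 4.870e-05 · 1.279e-05 = 6.229e-10 m³.
Thus life L = V_lim·H/(K·W) = 6.229e-10 · 4.179e+09 / (7.292e-04 · 82.38) = 43.33 m.

value=43.33 m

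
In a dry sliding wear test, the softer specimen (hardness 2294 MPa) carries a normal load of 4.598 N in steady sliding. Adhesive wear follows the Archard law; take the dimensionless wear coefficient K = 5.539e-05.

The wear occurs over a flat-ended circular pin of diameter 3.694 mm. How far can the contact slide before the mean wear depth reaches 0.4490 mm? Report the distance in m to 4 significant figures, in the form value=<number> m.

value=4.334e+04 m

Intermediate values appear rounded; all working math carries full float precision; a lone final rounding to four significant figures.
Hardness H = 2294 MPa = 2.294e+09 Pa.
Pin diameter d = 3.694 mm = 0.003694 m. Contact area A = π·d²/4 = π·(0.003694 m)²/4 = 1.072e-05 m².
Depth limit h_lim = 0.4490 mm = 4.490e-04 m.
SI base units throughout: W = 4.598 N, H = 2.294e+09 Pa, K = 5.539e-05.
Limit volume V_lim = h_lim·A = 4.490e-04 · 1.072e-05 = 4.812e-09 m³.
Thus life L = V_lim·H/(K·W) = 4.812e-09 · 2.294e+09 / (5.539e-05 · 4.598) = 4.334e+04 m.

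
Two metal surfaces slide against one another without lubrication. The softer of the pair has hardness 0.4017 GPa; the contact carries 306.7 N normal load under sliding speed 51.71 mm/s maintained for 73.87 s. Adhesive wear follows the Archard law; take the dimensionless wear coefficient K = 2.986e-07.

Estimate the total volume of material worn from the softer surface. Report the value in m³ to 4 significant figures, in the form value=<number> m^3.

value=8.709e-13 m^3

All arithmetic runs at exact precision — intermediates appear rounded, and one last rounding, at 4 significant figures.
Convert: Sliding speed v = 51.71 mm/s = 0.05171 m/s. The distance L = v·t = 0.05171 m/s × 73.87 s = 3.820 m.
Convert: Hardness H = 0.4017 GPa = 4.017e+08 Pa.
Restated in SI base units: W = 306.7 N, H = 4.017e+08 Pa, K = 2.986e-07.
Wear volume V = K·W·L/H = 2.986e-07 · 306.7 · 3.820 / 4.017e+08 = 8.709e-13 m³.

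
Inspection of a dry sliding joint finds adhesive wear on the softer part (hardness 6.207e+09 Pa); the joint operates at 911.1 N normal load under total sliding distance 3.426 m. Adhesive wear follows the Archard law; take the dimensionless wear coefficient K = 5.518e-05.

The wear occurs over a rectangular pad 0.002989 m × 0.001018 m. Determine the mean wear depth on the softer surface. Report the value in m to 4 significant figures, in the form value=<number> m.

value=9.120e-06 m

The computation runs at exact precision — the intermediates are shown rounded, and rounded once at the end to 4 significant digits.
Contact area A = 0.002989 m × 0.001018 m = 3.043e-06 m².
In SI base units: W = 911.1 N, H = 6.207e+09 Pa, K = 5.518e-05.
Wear volume V = K·W·L/H = 5.518e-05 · 911.1 · 3.426 / 6.207e+09 = 2.775e-11 m³.
Mean depth h = V/A = 2.775e-11 / 3.043e-06 = 9.120e-06 m.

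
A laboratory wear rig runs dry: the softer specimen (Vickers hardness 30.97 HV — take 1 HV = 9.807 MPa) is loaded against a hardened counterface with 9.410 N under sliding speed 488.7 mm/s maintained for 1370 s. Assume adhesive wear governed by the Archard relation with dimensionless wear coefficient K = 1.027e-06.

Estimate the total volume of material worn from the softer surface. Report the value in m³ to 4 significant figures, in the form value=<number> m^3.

Intermediates are printed rounded, and the algebra runs at full float precision; one last rounding, at 4 significant figures.
Sliding speed v = 488.7 mm/s = 0.4887 m/s. Total distance L = v·t = 0.4887 m/s × 1370 s = 669.5 m.
Hardness H = 30.97 HV × 9.807 MPa/HV = 303.7 MPa = 3.037e+08 Pa.
Collected in SI base units: W = 9.410 N, H = 3.037e+08 Pa, K = 1.027e-06.
Apply Archard: V = K·W·L/H = 1.027e-06 · 9.410 · 669.5 / 3.037e+08 = 2.130e-11 m³.

value=2.130e-11 m^3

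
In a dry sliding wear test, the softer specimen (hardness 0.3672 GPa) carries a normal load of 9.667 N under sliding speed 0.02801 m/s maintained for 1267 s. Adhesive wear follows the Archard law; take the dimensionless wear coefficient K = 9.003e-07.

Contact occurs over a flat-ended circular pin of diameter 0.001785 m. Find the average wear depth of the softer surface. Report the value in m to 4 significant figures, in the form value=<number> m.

The intermediates are shown rounded, and every step maintains full precision; a single final rounding: 4 significant figures.
Convert: Path length L = v·t = 0.02801 m/s × 1267 s = 35.49 m.
Convert: Hardness H = 0.3672 GPa = 3.672e+08 Pa.
Convert: Contact area A = π·d²/4 = π·(0.001785 m)²/4 = 2.502e-06 m².
SI base units throughout: W = 9.667 N, H = 3.672e+08 Pa, K = 9.003e-07.
Volume removed: V = K·W·L/H = 9.003e-07 · 9.667 · 35.49 / 3.672e+08 = 8.411e-13 m³.
Wear depth h = V/A = 8.411e-13 / 2.502e-06 = 3.361e-07 m.

value=3.361e-07 m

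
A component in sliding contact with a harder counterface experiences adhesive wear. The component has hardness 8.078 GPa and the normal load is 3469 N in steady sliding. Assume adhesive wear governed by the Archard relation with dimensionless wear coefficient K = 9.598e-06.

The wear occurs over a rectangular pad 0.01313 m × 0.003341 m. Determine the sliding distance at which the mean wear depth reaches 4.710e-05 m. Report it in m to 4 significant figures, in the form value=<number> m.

The intermediates appear rounded. Each operation maintains exact precision, and a lone final rounding, at four significant figures.
Hardness H = 8.078 GPa = 8.078e+09 Pa.
Contact area A = 0.01313 m × 0.003341 m = 4.387e-05 m².
In SI base units: W = 3469 N, H = 8.078e+09 Pa, K = 9.598e-06.
Permissible volume V_lim = h_lim·A = 4.710e-05 · 4.387e-05 = 2.066e-09 m³.
So the life L = V_lim·H/(K·W) = 2.066e-09 · 8.078e+09 / (9.598e-06 · 3469) = 501.3 m.

value=501.3 m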